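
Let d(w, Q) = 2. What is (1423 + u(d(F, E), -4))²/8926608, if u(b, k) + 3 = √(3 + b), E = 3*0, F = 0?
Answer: (1420 + √5)²/8926608 ≈ 0.22660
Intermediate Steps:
E = 0
u(b, k) = -3 + √(3 + b)
(1423 + u(d(F, E), -4))²/8926608 = (1423 + (-3 + √(3 + 2)))²/8926608 = (1423 + (-3 + √5))²*(1/8926608) = (1420 + √5)²*(1/8926608) = (1420 + √5)²/8926608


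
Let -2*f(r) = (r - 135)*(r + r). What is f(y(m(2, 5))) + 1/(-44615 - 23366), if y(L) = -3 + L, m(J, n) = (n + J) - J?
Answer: 18082945/67981 ≈ 266.00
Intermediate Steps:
m(J, n) = n (m(J, n) = (J + n) - J = n)
f(r) = -r*(-135 + r) (f(r) = -(r - 135)*(r + r)/2 = -(-135 + r)*2*r/2 = -r*(-135 + r))
f(y(m(2, 5))) + 1/(-44615 - 23366) = (-3 + 5)*(135 - (-3 + 5)) + 1/(-44615 - 23366) = 2*(135 - 1*2) + 1/(-67981) = 2*(135 - 2) - 1/67981 = 2*133 - 1/67981 = 266 - 1/67981 = 18082945/67981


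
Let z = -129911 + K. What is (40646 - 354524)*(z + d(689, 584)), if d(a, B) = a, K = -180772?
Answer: 97300296732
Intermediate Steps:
z = -310683 (z = -129911 - 180772 = -310683)
(40646 - 354524)*(z + d(689, 584)) = (40646 - 354524)*(-310683 + 689) = -313878*(-309994) = 97300296732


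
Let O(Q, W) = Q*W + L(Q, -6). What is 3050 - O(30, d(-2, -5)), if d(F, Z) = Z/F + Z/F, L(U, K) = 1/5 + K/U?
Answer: 2900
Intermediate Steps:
L(U, K) = ⅕ + K/U (L(U, K) = 1*(⅕) + K/U = ⅕ + K/U)
d(F, Z) = 2*Z/F
O(Q, W) = Q*W + (-6 + Q/5)/Q
3050 - O(30, d(-2, -5)) = 3050 - (⅕ - 6/30 + 30*(2*(-5)/(-2))) = 3050 - (⅕ - 6*1/30 + 30*(2*(-5)*(-½))) = 3050 - (⅕ - ⅕ + 30*5) = 3050 - (⅕ - ⅕ + 150) = 3050 - 1*150 = 3050 - 150 = 2900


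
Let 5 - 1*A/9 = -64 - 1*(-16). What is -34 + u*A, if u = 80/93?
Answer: 11666/31 ≈ 376.32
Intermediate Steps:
u = 80/93 (u = 80*(1/93) = 80/93 ≈ 0.86022)
A = 477 (A = 45 - 9*(-64 - 1*(-16)) = 45 - 9*(-64 + 16) = 45 - 9*(-48) = 45 + 432 = 477)
-34 + u*A = -34 + (80/93)*477 = -34 + 12720/31 = 11666/31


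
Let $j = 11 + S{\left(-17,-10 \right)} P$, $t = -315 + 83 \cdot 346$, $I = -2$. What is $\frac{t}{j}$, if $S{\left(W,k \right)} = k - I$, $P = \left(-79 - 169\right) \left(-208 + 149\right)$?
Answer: $- \frac{28403}{117045} \approx -0.24267$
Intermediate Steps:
$t = 28403$ ($t = -315 + 28718 = 28403$)
$P = 14632$ ($P = \left(-248\right) \left(-59\right) = 14632$)
$S{\left(W,k \right)} = 2 + k$ ($S{\left(W,k \right)} = k - -2 = k + 2 = 2 + k$)
$j = -117045$ ($j = 11 + \left(2 - 10\right) 14632 = 11 - 117056 = -117045$)
$\frac{t}{j} = \frac{28403}{-117045} = 28403 \left(- \frac{1}{117045}\right) = - \frac{28403}{117045}$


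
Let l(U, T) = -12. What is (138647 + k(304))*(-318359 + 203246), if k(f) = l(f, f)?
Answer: -15958690755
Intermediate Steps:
k(f) = -12
(138647 + k(304))*(-318359 + 203246) = (138647 - 12)*(-318359 + 203246) = 138635*(-115113) = -15958690755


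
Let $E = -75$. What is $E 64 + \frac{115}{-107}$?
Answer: $- \frac{513715}{107} \approx -4801.1$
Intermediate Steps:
$E 64 + \frac{115}{-107} = \left(-75\right) 64 + \frac{115}{-107} = -4800 + 115 \left(- \frac{1}{107}\right) = -4800 - \frac{115}{107} = - \frac{513715}{107}$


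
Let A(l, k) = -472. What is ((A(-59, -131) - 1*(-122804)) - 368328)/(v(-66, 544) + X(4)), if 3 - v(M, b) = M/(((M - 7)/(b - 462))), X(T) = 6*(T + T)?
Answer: 17957708/1689 ≈ 10632.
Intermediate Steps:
X(T) = 12*T (X(T) = 6*(2*T) = 12*T)
v(M, b) = 3 - M*(-462 + b)/(-7 + M) (v(M, b) = 3 - M/((M - 7)/(b - 462)) = 3 - M/((-7 + M)/(-462 + b)) = 3 - M*(-462 + b)/(-7 + M))
((A(-59, -131) - 1*(-122804)) - 368328)/(v(-66, 544) + X(4)) = ((-472 - 1*(-122804)) - 368328)/((-21 + 465*(-66) - 1*(-66)*544)/(-7 - 66) + 12*4) = ((-472 + 122804) - 368328)/((-21 - 30690 + 35904)/(-73) + 48) = (122332 - 368328)/(-1/73*5193 + 48) = -245996/(-5193/73 + 48) = -245996/(-1689/73) = -245996*(-73/1689) = 17957708/1689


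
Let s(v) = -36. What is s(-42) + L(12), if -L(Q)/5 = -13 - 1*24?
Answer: 149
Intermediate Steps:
L(Q) = 185 (L(Q) = -5*(-13 - 1*24) = -5*(-13 - 24) = -5*(-37) = 185)
s(-42) + L(12) = -36 + 185 = 149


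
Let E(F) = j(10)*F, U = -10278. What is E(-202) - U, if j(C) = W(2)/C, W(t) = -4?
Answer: 51794/5 ≈ 10359.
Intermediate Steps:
j(C) = -4/C
E(F) = -2*F/5 (E(F) = (-4/10)*F = (-4*⅒)*F = -2*F/5)
E(-202) - U = -⅖*(-202) - 1*(-10278) = 404/5 + 10278 = 51794/5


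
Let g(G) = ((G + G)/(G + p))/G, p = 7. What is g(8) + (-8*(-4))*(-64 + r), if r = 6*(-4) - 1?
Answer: -42718/15 ≈ -2847.9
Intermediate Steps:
r = -25 (r = -24 - 1 = -25)
g(G) = 2/(7 + G) (g(G) = ((G + G)/(G + 7))/G = ((2*G)/(7 + G))/G = (2*G/(7 + G))/G = 2/(7 + G))
g(8) + (-8*(-4))*(-64 + r) = 2/(7 + 8) + (-8*(-4))*(-64 - 25) = 2/15 + 32*(-89) = 2*(1/15) - 2848 = 2/15 - 2848 = -42718/15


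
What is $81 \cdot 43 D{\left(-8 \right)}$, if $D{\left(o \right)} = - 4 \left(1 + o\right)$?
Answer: $97524$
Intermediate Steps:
$D{\left(o \right)} = -4 - 4 o$
$81 \cdot 43 D{\left(-8 \right)} = 81 \cdot 43 \left(-4 - -32\right) = 3483 \left(-4 + 32\right) = 3483 \cdot 28 = 97524$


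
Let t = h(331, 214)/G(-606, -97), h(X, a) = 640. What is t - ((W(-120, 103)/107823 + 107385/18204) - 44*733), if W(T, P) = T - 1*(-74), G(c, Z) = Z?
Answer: 2046053863698827/63464186508 ≈ 32240.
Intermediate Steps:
W(T, P) = 74 + T (W(T, P) = T + 74 = 74 + T)
t = -640/97 (t = 640/(-97) = 640*(-1/97) = -640/97 ≈ -6.5979)
t - ((W(-120, 103)/107823 + 107385/18204) - 44*733) = -640/97 - (((74 - 120)/107823 + 107385/18204) - 44*733) = -640/97 - ((-46*1/107823 + 107385*(1/18204)) - 32252) = -640/97 - ((-46/107823 + 35795/6068) - 32252) = -640/97 - (3859245157/654269964 - 32252) = -640/97 - 1*(-21097655633771/654269964) = -640/97 + 21097655633771/654269964 = 2046053863698827/63464186508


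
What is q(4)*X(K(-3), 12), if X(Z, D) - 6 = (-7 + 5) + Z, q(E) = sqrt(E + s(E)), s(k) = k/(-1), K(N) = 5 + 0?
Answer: 0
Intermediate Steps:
K(N) = 5
s(k) = -k (s(k) = k*(-1) = -k)
q(E) = 0 (q(E) = sqrt(E - E) = sqrt(0) = 0)
X(Z, D) = 4 + Z (X(Z, D) = 6 + ((-7 + 5) + Z) = 6 + (-2 + Z) = 4 + Z)
q(4)*X(K(-3), 12) = 0*(4 + 5) = 0*9 = 0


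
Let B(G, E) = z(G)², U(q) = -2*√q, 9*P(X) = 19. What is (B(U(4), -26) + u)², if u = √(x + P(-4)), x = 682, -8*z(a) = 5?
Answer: 25224697/36864 + 25*√6157/96 ≈ 704.70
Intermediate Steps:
P(X) = 19/9 (P(X) = (⅑)*19 = 19/9)
z(a) = -5/8 (z(a) = -⅛*5 = -5/8)
B(G, E) = 25/64 (B(G, E) = (-5/8)² = 25/64)
u = √6157/3 (u = √(682 + 19/9) = √(6157/9) = √6157/3 ≈ 26.156)
(B(U(4), -26) + u)² = (25/64 + √6157/3)²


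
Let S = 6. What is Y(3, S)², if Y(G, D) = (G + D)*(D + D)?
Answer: 11664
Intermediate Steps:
Y(G, D) = 2*D*(D + G) (Y(G, D) = (D + G)*(2*D) = 2*D*(D + G))
Y(3, S)² = (2*6*(6 + 3))² = (2*6*9)² = 108² = 11664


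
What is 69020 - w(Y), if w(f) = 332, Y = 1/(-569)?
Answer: 68688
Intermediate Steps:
Y = -1/569 ≈ -0.0017575
69020 - w(Y) = 69020 - 1*332 = 69020 - 332 = 68688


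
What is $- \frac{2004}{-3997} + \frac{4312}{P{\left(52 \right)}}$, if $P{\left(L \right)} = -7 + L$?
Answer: $\frac{17325244}{179865} \approx 96.324$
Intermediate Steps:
$- \frac{2004}{-3997} + \frac{4312}{P{\left(52 \right)}} = - \frac{2004}{-3997} + \frac{4312}{-7 + 52} = \left(-2004\right) \left(- \frac{1}{3997}\right) + \frac{4312}{45} = \frac{2004}{3997} + 4312 \cdot \frac{1}{45} = \frac{2004}{3997} + \frac{4312}{45} = \frac{17325244}{179865}$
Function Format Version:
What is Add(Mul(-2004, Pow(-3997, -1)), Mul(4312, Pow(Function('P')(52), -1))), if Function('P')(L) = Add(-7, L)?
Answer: Rational(17325244, 179865) ≈ 96.324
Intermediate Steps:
Add(Mul(-2004, Pow(-3997, -1)), Mul(4312, Pow(Function('P')(52), -1))) = Add(Mul(-2004, Pow(-3997, -1)), Mul(4312, Pow(Add(-7, 52), -1))) = Add(Mul(-2004, Rational(-1, 3997)), Mul(4312, Pow(45, -1))) = Add(Rational(2004, 3997), Mul(4312, Rational(1, 45))) = Add(Rational(2004, 3997), Rational(4312, 45)) = Rational(17325244, 179865)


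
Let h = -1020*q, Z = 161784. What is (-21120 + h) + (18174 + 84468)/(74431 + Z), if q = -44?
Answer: 5612571042/236215 ≈ 23760.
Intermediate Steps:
h = 44880 (h = -1020*(-44) = 44880)
(-21120 + h) + (18174 + 84468)/(74431 + Z) = (-21120 + 44880) + (18174 + 84468)/(74431 + 161784) = 23760 + 102642/236215 = 5612571042/236215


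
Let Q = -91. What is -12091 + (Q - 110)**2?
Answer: 28310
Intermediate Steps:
-12091 + (Q - 110)**2 = -12091 + (-91 - 110)**2 = -12091 + (-201)**2 = -12091 + 40401 = 28310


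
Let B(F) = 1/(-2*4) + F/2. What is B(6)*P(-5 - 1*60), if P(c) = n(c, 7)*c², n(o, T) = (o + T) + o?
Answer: -11952525/8 ≈ -1.4941e+6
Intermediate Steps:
n(o, T) = T + 2*o (n(o, T) = (T + o) + o = T + 2*o)
B(F) = -⅛ + F/2 (B(F) = -½*¼ + F*(½) = -⅛ + F/2)
P(c) = c²*(7 + 2*c) (P(c) = (7 + 2*c)*c² = c²*(7 + 2*c))
B(6)*P(-5 - 1*60) = (-⅛ + (½)*6)*((-5 - 1*60)²*(7 + 2*(-5 - 1*60))) = (-⅛ + 3)*((-5 - 60)²*(7 + 2*(-5 - 60))) = 23*((-65)²*(7 + 2*(-65)))/8 = 23*(4225*(7 - 130))/8 = 23*(4225*(-123))/8 = (23/8)*(-519675) = -11952525/8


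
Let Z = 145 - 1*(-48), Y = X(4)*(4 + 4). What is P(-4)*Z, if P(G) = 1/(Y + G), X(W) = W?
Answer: 193/28 ≈ 6.8929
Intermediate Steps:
Y = 32 (Y = 4*(4 + 4) = 4*8 = 32)
Z = 193 (Z = 145 + 48 = 193)
P(G) = 1/(32 + G)
P(-4)*Z = 193/(32 - 4) = 193/28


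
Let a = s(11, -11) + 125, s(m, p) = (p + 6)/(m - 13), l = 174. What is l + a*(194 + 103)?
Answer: 76083/2 ≈ 38042.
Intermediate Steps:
s(m, p) = (6 + p)/(-13 + m)
a = 255/2 (a = (6 - 11)/(-13 + 11) + 125 = -5/(-2) + 125 = -1/2*(-5) + 125 = 5/2 + 125 = 255/2 ≈ 127.50)
l + a*(194 + 103) = 174 + 255*(194 + 103)/2 = 174 + (255/2)*297 = 174 + 75735/2 = 76083/2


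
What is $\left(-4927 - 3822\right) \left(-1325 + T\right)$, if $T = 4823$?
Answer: $-30604002$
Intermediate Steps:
$\left(-4927 - 3822\right) \left(-1325 + T\right) = \left(-4927 - 3822\right) \left(-1325 + 4823\right) = \left(-8749\right) 3498 = -30604002$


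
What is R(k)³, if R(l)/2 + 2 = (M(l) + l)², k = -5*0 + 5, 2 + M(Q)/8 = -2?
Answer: 3073924664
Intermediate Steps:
M(Q) = -32 (M(Q) = -16 + 8*(-2) = -16 - 16 = -32)
k = 5 (k = 0 + 5 = 5)
R(l) = -4 + 2*(-32 + l)²
R(k)³ = (-4 + 2*(-32 + 5)²)³ = (-4 + 2*(-27)²)³ = (-4 + 2*729)³ = (-4 + 1458)³ = 1454³ = 3073924664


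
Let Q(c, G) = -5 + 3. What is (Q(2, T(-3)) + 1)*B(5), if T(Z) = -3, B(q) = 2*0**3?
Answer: 0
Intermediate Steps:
B(q) = 0 (B(q) = 2*0 = 0)
Q(c, G) = -2
(Q(2, T(-3)) + 1)*B(5) = (-2 + 1)*0 = -1*0 = 0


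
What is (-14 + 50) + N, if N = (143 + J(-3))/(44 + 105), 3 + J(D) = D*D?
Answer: 37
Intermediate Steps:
J(D) = -3 + D**2 (J(D) = -3 + D*D = -3 + D**2)
N = 1 (N = (143 + (-3 + (-3)**2))/(44 + 105) = (143 + (-3 + 9))/149 = (143 + 6)*(1/149) = 149*(1/149) = 1)
(-14 + 50) + N = (-14 + 50) + 1 = 36 + 1 = 37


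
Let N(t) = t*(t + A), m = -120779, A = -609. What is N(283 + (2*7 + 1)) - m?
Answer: 28101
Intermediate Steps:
N(t) = t*(-609 + t) (N(t) = t*(t - 609) = t*(-609 + t))
N(283 + (2*7 + 1)) - m = (283 + (2*7 + 1))*(-609 + (283 + (2*7 + 1))) - 1*(-120779) = (283 + (14 + 1))*(-609 + (283 + (14 + 1))) + 120779 = (283 + 15)*(-609 + (283 + 15)) + 120779 = 298*(-609 + 298) + 120779 = 298*(-311) + 120779 = -92678 + 120779 = 28101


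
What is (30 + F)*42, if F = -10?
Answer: 840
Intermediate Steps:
(30 + F)*42 = (30 - 10)*42 = 20*42 = 840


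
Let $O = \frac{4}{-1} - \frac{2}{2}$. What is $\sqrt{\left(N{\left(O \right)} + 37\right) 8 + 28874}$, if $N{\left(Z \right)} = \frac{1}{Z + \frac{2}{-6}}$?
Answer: $\frac{\sqrt{116674}}{2} \approx 170.79$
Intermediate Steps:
$O = -5$ ($O = 4 \left(-1\right) - 1 = -4 - 1 = -5$)
$N{\left(Z \right)} = \frac{1}{- \frac{1}{3} + Z}$ ($N{\left(Z \right)} = \frac{1}{Z + 2 \left(- \frac{1}{6}\right)} = \frac{1}{Z - \frac{1}{3}} = \frac{1}{- \frac{1}{3} + Z}$)
$\sqrt{\left(N{\left(O \right)} + 37\right) 8 + 28874} = \sqrt{\left(\frac{3}{-1 + 3 \left(-5\right)} + 37\right) 8 + 28874} = \sqrt{\left(\frac{3}{-1 - 15} + 37\right) 8 + 28874} = \sqrt{\left(\frac{3}{-16} + 37\right) 8 + 28874} = \sqrt{\left(3 \left(- \frac{1}{16}\right) + 37\right) 8 + 28874} = \sqrt{\left(- \frac{3}{16} + 37\right) 8 + 28874} = \sqrt{\frac{589}{16} \cdot 8 + 28874} = \sqrt{\frac{589}{2} + 28874} = \sqrt{\frac{58337}{2}} = \frac{\sqrt{116674}}{2}$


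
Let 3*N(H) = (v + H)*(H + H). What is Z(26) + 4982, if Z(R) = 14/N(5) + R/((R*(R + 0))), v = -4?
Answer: 648211/130 ≈ 4986.2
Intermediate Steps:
N(H) = 2*H*(-4 + H)/3 (N(H) = ((-4 + H)*(H + H))/3 = ((-4 + H)*(2*H))/3 = (2*H*(-4 + H))/3 = 2*H*(-4 + H)/3)
Z(R) = 21/5 + 1/R (Z(R) = 14/(((2/3)*5*(-4 + 5))) + R/((R*(R + 0))) = 14/(((2/3)*5*1)) + R/((R*R)) = 14/(10/3) + R/(R**2) = 14*(3/10) + R/R**2 = 21/5 + 1/R)
Z(26) + 4982 = (21/5 + 1/26) + 4982 = 551/130 + 4982 = 648211/130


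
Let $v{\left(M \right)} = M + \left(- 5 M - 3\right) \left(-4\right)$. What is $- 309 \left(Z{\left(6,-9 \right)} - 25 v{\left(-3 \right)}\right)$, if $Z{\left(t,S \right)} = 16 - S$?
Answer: $-401700$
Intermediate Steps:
$v{\left(M \right)} = 12 + 21 M$ ($v{\left(M \right)} = M + \left(-3 - 5 M\right) \left(-4\right) = M + \left(12 + 20 M\right) = 12 + 21 M$)
$- 309 \left(Z{\left(6,-9 \right)} - 25 v{\left(-3 \right)}\right) = - 309 \left(\left(16 - -9\right) - 25 \left(12 + 21 \left(-3\right)\right)\right) = - 309 \left(\left(16 + 9\right) - 25 \left(12 - 63\right)\right) = - 309 \left(25 - -1275\right) = - 309 \left(25 + 1275\right) = \left(-309\right) 1300 = -401700$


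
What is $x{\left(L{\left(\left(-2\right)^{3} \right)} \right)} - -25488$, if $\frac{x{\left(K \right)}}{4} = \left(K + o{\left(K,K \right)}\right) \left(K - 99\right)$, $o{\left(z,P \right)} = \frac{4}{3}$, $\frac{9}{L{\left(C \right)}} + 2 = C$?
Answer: $\frac{632871}{25} \approx 25315.0$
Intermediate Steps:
$L{\left(C \right)} = \frac{9}{-2 + C}$
$o{\left(z,P \right)} = \frac{4}{3}$ ($o{\left(z,P \right)} = 4 \cdot \frac{1}{3} = \frac{4}{3}$)
$x{\left(K \right)} = 4 \left(-99 + K\right) \left(\frac{4}{3} + K\right)$ ($x{\left(K \right)} = 4 \left(K + \frac{4}{3}\right) \left(K - 99\right) = 4 \left(\frac{4}{3} + K\right) \left(-99 + K\right) = 4 \left(-99 + K\right) \left(\frac{4}{3} + K\right)$)
$x{\left(L{\left(\left(-2\right)^{3} \right)} \right)} - -25488 = \left(-528 + 4 \left(\frac{9}{-2 + \left(-2\right)^{3}}\right)^{2} - \frac{1172 \frac{9}{-2 + \left(-2\right)^{3}}}{3}\right) - -25488 = \left(-528 + 4 \left(\frac{9}{-2 - 8}\right)^{2} - \frac{1172 \frac{9}{-2 - 8}}{3}\right) + 25488 = \left(-528 + 4 \left(\frac{9}{-10}\right)^{2} - \frac{1172 \frac{9}{-10}}{3}\right) + 25488 = \left(-528 + 4 \left(9 \left(- \frac{1}{10}\right)\right)^{2} - \frac{1172 \cdot 9 \left(- \frac{1}{10}\right)}{3}\right) + 25488 = \left(-528 + 4 \left(- \frac{9}{10}\right)^{2} - - \frac{1758}{5}\right) + 25488 = \left(-528 + 4 \cdot \frac{81}{100} + \frac{1758}{5}\right) + 25488 = \left(-528 + \frac{81}{25} + \frac{1758}{5}\right) + 25488 = - \frac{4329}{25} + 25488 = \frac{632871}{25}$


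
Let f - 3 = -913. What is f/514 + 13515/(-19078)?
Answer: -12153845/4903046 ≈ -2.4788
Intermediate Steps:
f = -910 (f = 3 - 913 = -910)
f/514 + 13515/(-19078) = -910/514 + 13515/(-19078) = -910*1/514 + 13515*(-1/19078) = -455/257 - 13515/19078 = -12153845/4903046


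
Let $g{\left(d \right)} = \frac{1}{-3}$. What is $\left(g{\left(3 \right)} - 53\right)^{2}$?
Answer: $\frac{25600}{9} \approx 2844.4$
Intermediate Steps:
$g{\left(d \right)} = - \frac{1}{3}$
$\left(g{\left(3 \right)} - 53\right)^{2} = \left(- \frac{1}{3} - 53\right)^{2} = \left(- \frac{160}{3}\right)^{2} = \frac{25600}{9}$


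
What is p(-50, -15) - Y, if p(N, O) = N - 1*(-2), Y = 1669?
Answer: -1717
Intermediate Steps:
p(N, O) = 2 + N (p(N, O) = N + 2 = 2 + N)
p(-50, -15) - Y = (2 - 50) - 1*1669 = -48 - 1669 = -1717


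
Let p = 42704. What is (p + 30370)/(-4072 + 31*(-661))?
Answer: -73074/24563 ≈ -2.9750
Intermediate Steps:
(p + 30370)/(-4072 + 31*(-661)) = (42704 + 30370)/(-4072 + 31*(-661)) = 73074/(-4072 - 20491) = 73074/(-24563) = 73074*(-1/24563) = -73074/24563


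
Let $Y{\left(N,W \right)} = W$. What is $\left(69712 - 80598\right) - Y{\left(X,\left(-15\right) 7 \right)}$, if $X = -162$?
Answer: $-10781$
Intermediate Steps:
$\left(69712 - 80598\right) - Y{\left(X,\left(-15\right) 7 \right)} = \left(69712 - 80598\right) - \left(-15\right) 7 = \left(69712 - 80598\right) - -105 = -10886 + 105 = -10781$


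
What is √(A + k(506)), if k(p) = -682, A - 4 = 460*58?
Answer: √26002 ≈ 161.25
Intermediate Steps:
A = 26684 (A = 4 + 460*58 = 4 + 26680 = 26684)
√(A + k(506)) = √(26684 - 682) = √26002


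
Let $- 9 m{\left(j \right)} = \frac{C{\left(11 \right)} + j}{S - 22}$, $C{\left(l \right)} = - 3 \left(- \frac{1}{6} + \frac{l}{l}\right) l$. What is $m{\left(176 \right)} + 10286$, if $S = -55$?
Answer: $\frac{144007}{14} \approx 10286.0$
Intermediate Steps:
$C{\left(l \right)} = - \frac{5 l}{2}$ ($C{\left(l \right)} = - 3 \left(\left(-1\right) \frac{1}{6} + 1\right) l = - 3 \left(- \frac{1}{6} + 1\right) l = \left(-3\right) \frac{5}{6} l = - \frac{5 l}{2}$)
$m{\left(j \right)} = - \frac{5}{126} + \frac{j}{693}$ ($m{\left(j \right)} = - \frac{\left(\left(- \frac{5}{2}\right) 11 + j\right) \frac{1}{-55 - 22}}{9} = - \frac{\left(- \frac{55}{2} + j\right) \frac{1}{-77}}{9} = - \frac{\left(- \frac{55}{2} + j\right) \left(- \frac{1}{77}\right)}{9} = - \frac{\frac{5}{14} - \frac{j}{77}}{9} = - \frac{5}{126} + \frac{j}{693}$)
$m{\left(176 \right)} + 10286 = \left(- \frac{5}{126} + \frac{1}{693} \cdot 176\right) + 10286 = \left(- \frac{5}{126} + \frac{16}{63}\right) + 10286 = \frac{3}{14} + 10286 = \frac{144007}{14}$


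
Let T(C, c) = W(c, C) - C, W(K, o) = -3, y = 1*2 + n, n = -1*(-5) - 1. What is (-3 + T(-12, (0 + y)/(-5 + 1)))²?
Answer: 36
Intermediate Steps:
n = 4 (n = 5 - 1 = 4)
y = 6 (y = 1*2 + 4 = 2 + 4 = 6)
T(C, c) = -3 - C
(-3 + T(-12, (0 + y)/(-5 + 1)))² = (-3 + (-3 - 1*(-12)))² = (-3 + (-3 + 12))² = (-3 + 9)² = 6² = 36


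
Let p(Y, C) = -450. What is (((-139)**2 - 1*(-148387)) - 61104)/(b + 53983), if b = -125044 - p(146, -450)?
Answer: -106604/70611 ≈ -1.5097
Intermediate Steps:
b = -124594 (b = -125044 - 1*(-450) = -125044 + 450 = -124594)
(((-139)**2 - 1*(-148387)) - 61104)/(b + 53983) = (((-139)**2 - 1*(-148387)) - 61104)/(-124594 + 53983) = ((19321 + 148387) - 61104)/(-70611) = (167708 - 61104)*(-1/70611) = 106604*(-1/70611) = -106604/70611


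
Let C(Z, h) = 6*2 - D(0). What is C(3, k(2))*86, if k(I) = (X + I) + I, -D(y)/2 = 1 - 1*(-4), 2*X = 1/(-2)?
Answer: 1892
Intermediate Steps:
X = -¼ (X = (½)/(-2) = (½)*(-½) = -¼ ≈ -0.25000)
D(y) = -10 (D(y) = -2*(1 - 1*(-4)) = -2*(1 + 4) = -2*5 = -10)
k(I) = -¼ + 2*I (k(I) = (-¼ + I) + I = -¼ + 2*I)
C(Z, h) = 22 (C(Z, h) = 6*2 - 1*(-10) = 12 + 10 = 22)
C(3, k(2))*86 = 22*86 = 1892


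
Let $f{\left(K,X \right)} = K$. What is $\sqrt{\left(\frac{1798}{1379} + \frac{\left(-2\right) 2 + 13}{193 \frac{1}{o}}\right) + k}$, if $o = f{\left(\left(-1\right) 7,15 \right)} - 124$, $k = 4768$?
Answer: $\frac{\sqrt{337397231734143}}{266147} \approx 69.016$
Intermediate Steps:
$o = -131$ ($o = \left(-1\right) 7 - 124 = -7 - 124 = -131$)
$\sqrt{\left(\frac{1798}{1379} + \frac{\left(-2\right) 2 + 13}{193 \frac{1}{o}}\right) + k} = \sqrt{\left(\frac{1798}{1379} + \frac{\left(-2\right) 2 + 13}{193 \frac{1}{-131}}\right) + 4768} = \sqrt{\left(1798 \cdot \frac{1}{1379} + \frac{-4 + 13}{193 \left(- \frac{1}{131}\right)}\right) + 4768} = \sqrt{\left(\frac{1798}{1379} + \frac{9}{- \frac{193}{131}}\right) + 4768} = \sqrt{\left(\frac{1798}{1379} + 9 \left(- \frac{131}{193}\right)\right) + 4768} = \sqrt{\left(\frac{1798}{1379} - \frac{1179}{193}\right) + 4768} = \sqrt{- \frac{1278827}{266147} + 4768} = \sqrt{\frac{1267710069}{266147}} = \frac{\sqrt{337397231734143}}{266147}$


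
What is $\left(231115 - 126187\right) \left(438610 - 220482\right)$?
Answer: $22887734784$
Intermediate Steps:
$\left(231115 - 126187\right) \left(438610 - 220482\right) = 104928 \cdot 218128 = 22887734784$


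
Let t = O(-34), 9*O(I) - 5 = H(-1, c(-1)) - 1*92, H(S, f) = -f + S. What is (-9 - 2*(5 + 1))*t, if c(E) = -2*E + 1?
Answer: 637/3 ≈ 212.33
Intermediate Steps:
c(E) = 1 - 2*E
H(S, f) = S - f
O(I) = -91/9 (O(I) = 5/9 + ((-1 - (1 - 2*(-1))) - 1*92)/9 = 5/9 + ((-1 - (1 + 2)) - 92)/9 = 5/9 + ((-1 - 1*3) - 92)/9 = 5/9 + ((-1 - 3) - 92)/9 = 5/9 + (-4 - 92)/9 = 5/9 + (⅑)*(-96) = 5/9 - 32/3 = -91/9)
t = -91/9 ≈ -10.111
(-9 - 2*(5 + 1))*t = (-9 - 2*(5 + 1))*(-91/9) = (-9 - 2*6)*(-91/9) = (-9 - 1*12)*(-91/9) = (-9 - 12)*(-91/9) = -21*(-91/9) = 637/3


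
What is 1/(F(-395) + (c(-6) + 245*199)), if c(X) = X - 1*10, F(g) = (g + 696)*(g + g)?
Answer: -1/189051 ≈ -5.2896e-6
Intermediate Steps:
F(g) = 2*g*(696 + g) (F(g) = (696 + g)*(2*g) = 2*g*(696 + g))
c(X) = -10 + X (c(X) = X - 10 = -10 + X)
1/(F(-395) + (c(-6) + 245*199)) = 1/(2*(-395)*(696 - 395) + ((-10 - 6) + 245*199)) = 1/(2*(-395)*301 + (-16 + 48755)) = 1/(-237790 + 48739) = 1/(-189051) = -1/189051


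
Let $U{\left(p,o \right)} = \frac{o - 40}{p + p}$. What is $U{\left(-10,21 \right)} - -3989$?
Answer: $\frac{79799}{20} \approx 3989.9$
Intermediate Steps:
$U{\left(p,o \right)} = \frac{-40 + o}{2 p}$ ($U{\left(p,o \right)} = \frac{o - 40}{2 p} = \left(-40 + o\right) \frac{1}{2 p} = \frac{-40 + o}{2 p}$)
$U{\left(-10,21 \right)} - -3989 = \frac{-40 + 21}{2 \left(-10\right)} - -3989 = \frac{1}{2} \left(- \frac{1}{10}\right) \left(-19\right) + 3989 = \frac{19}{20} + 3989 = \frac{79799}{20}$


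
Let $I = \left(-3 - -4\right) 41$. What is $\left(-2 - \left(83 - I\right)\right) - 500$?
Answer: $-544$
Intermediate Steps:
$I = 41$ ($I = \left(-3 + 4\right) 41 = 1 \cdot 41 = 41$)
$\left(-2 - \left(83 - I\right)\right) - 500 = \left(-2 - \left(83 - 41\right)\right) - 500 = \left(-2 - 42\right) - 500 = -44 - 500 = -544$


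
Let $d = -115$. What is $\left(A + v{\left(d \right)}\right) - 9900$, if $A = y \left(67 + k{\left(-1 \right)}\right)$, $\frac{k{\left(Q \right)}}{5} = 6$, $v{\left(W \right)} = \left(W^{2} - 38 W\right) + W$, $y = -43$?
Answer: $3409$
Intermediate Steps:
$v{\left(W \right)} = W^{2} - 37 W$
$k{\left(Q \right)} = 30$ ($k{\left(Q \right)} = 5 \cdot 6 = 30$)
$A = -4171$ ($A = - 43 \left(67 + 30\right) = \left(-43\right) 97 = -4171$)
$\left(A + v{\left(d \right)}\right) - 9900 = \left(-4171 - 115 \left(-37 - 115\right)\right) - 9900 = \left(-4171 - -17480\right) - 9900 = \left(-4171 + 17480\right) - 9900 = 13309 - 9900 = 3409$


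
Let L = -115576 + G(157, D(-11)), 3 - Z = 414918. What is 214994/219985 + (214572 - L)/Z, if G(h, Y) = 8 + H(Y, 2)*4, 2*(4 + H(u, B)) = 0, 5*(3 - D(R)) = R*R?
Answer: 220998238/1217001017 ≈ 0.18159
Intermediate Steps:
D(R) = 3 - R²/5 (D(R) = 3 - R*R/5 = 3 - R²/5)
H(u, B) = -4 (H(u, B) = -4 + (½)*0 = -4 + 0 = -4)
Z = -414915 (Z = 3 - 1*414918 = 3 - 414918 = -414915)
G(h, Y) = -8 (G(h, Y) = 8 - 4*4 = 8 - 16 = -8)
L = -115584 (L = -115576 - 8 = -115584)
214994/219985 + (214572 - L)/Z = 214994/219985 + (214572 - 1*(-115584))/(-414915) = 214994*(1/219985) + (214572 + 115584)*(-1/414915) = 214994/219985 + 330156*(-1/414915) = 214994/219985 - 110052/138305 = 220998238/1217001017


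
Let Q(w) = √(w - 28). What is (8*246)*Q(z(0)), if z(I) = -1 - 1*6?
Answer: 1968*I*√35 ≈ 11643.0*I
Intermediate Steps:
z(I) = -7 (z(I) = -1 - 6 = -7)
Q(w) = √(-28 + w)
(8*246)*Q(z(0)) = (8*246)*√(-28 - 7) = 1968*√(-35) = 1968*(I*√35) = 1968*I*√35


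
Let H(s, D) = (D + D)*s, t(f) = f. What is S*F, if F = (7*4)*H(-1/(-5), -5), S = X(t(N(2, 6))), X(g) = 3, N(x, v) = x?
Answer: -168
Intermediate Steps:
H(s, D) = 2*D*s (H(s, D) = (2*D)*s = 2*D*s)
S = 3
F = -56 (F = (7*4)*(2*(-5)*(-1/(-5))) = 28*(2*(-5)*(-1*(-⅕))) = 28*(2*(-5)*(⅕)) = 28*(-2) = -56)
S*F = 3*(-56) = -168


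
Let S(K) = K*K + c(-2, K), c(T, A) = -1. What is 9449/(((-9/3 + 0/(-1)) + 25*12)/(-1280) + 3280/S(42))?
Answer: 520072960/89629 ≈ 5802.5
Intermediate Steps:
S(K) = -1 + K² (S(K) = K*K - 1 = K² - 1 = -1 + K²)
9449/(((-9/3 + 0/(-1)) + 25*12)/(-1280) + 3280/S(42)) = 9449/(((-9/3 + 0/(-1)) + 25*12)/(-1280) + 3280/(-1 + 42²)) = 9449/(((-9*⅓ + 0*(-1)) + 300)*(-1/1280) + 3280/(-1 + 1764)) = 9449/(((-3 + 0) + 300)*(-1/1280) + 3280/1763) = 9449/((-3 + 300)*(-1/1280) + 3280*(1/1763)) = 9449/(297*(-1/1280) + 80/43) = 9449/(-297/1280 + 80/43) = 9449/(89629/55040) = 9449*(55040/89629) = 520072960/89629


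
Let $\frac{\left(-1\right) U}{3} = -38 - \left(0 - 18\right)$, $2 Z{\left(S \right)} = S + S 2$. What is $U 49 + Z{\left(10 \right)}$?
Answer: $2955$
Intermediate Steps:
$Z{\left(S \right)} = \frac{3 S}{2}$ ($Z{\left(S \right)} = \frac{S + S 2}{2} = \frac{S + 2 S}{2} = \frac{3 S}{2}$)
$U = 60$ ($U = - 3 \left(-38 - \left(0 - 18\right)\right) = - 3 \left(-38 - -18\right) = - 3 \left(-38 + 18\right) = \left(-3\right) \left(-20\right) = 60$)
$U 49 + Z{\left(10 \right)} = 60 \cdot 49 + \frac{3}{2} \cdot 10 = 2940 + 15 = 2955$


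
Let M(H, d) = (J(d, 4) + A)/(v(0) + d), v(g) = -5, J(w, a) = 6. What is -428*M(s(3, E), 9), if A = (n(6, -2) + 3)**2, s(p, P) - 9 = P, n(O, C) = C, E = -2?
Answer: -749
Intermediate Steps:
s(p, P) = 9 + P
A = 1 (A = (-2 + 3)**2 = 1**2 = 1)
M(H, d) = 7/(-5 + d) (M(H, d) = (6 + 1)/(-5 + d) = 7/(-5 + d))
-428*M(s(3, E), 9) = -2996/(-5 + 9) = -2996/4 = -428*7/4 = -749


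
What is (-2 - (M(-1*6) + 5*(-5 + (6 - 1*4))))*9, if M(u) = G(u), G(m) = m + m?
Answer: 225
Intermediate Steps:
G(m) = 2*m
M(u) = 2*u
(-2 - (M(-1*6) + 5*(-5 + (6 - 1*4))))*9 = (-2 - (2*(-1*6) + 5*(-5 + (6 - 1*4))))*9 = (-2 - (2*(-6) + 5*(-5 + (6 - 4))))*9 = (-2 - (-12 + 5*(-5 + 2)))*9 = (-2 - (-12 + 5*(-3)))*9 = (-2 - (-12 - 15))*9 = (-2 - 1*(-27))*9 = (-2 + 27)*9 = 25*9 = 225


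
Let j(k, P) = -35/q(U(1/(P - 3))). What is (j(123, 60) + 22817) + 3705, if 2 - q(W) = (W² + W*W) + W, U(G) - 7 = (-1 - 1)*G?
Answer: 8788151893/331349 ≈ 26522.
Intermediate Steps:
U(G) = 7 - 2*G (U(G) = 7 + (-1 - 1)*G = 7 - 2*G)
q(W) = 2 - W - 2*W² (q(W) = 2 - ((W² + W*W) + W) = 2 - ((W² + W²) + W) = 2 - (2*W² + W) = 2 - (W + 2*W²) = 2 + (-W - 2*W²) = 2 - W - 2*W²)
j(k, P) = -35/(-5 - 2*(7 - 2/(-3 + P))² + 2/(-3 + P)) (j(k, P) = -35/(2 - (7 - 2/(P - 3)) - 2*(7 - 2/(P - 3))²) = -35/(2 - (7 - 2/(-3 + P)) - 2*(7 - 2/(-3 + P))²) = -35/(2 + (-7 + 2/(-3 + P)) - 2*(7 - 2/(-3 + P))²) = -35/(-5 - 2*(7 - 2/(-3 + P))² + 2/(-3 + P)))
(j(123, 60) + 22817) + 3705 = (35*(9 + 60² - 6*60)/(1109 - 676*60 + 103*60²) + 22817) + 3705 = (35*(9 + 3600 - 360)/(1109 - 40560 + 103*3600) + 22817) + 3705 = (35*3249/(1109 - 40560 + 370800) + 22817) + 3705 = (35*3249/331349 + 22817) + 3705 = (35*(1/331349)*3249 + 22817) + 3705 = (113715/331349 + 22817) + 3705 = 7560503848/331349 + 3705 = 8788151893/331349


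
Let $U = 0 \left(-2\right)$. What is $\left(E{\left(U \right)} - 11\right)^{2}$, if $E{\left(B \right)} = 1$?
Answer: $100$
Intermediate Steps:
$U = 0$
$\left(E{\left(U \right)} - 11\right)^{2} = \left(1 - 11\right)^{2} = \left(-10\right)^{2} = 100$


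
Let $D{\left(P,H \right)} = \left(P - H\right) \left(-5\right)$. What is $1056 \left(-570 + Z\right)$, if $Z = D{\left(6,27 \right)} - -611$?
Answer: $154176$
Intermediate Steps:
$D{\left(P,H \right)} = - 5 P + 5 H$
$Z = 716$ ($Z = \left(\left(-5\right) 6 + 5 \cdot 27\right) - -611 = \left(-30 + 135\right) + 611 = 105 + 611 = 716$)
$1056 \left(-570 + Z\right) = 1056 \left(-570 + 716\right) = 1056 \cdot 146 = 154176$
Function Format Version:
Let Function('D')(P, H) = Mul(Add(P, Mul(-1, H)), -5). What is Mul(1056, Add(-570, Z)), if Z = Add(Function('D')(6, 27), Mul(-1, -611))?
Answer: 154176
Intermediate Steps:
Function('D')(P, H) = Add(Mul(-5, P), Mul(5, H))
Z = 716 (Z = Add(Add(Mul(-5, 6), Mul(5, 27)), Mul(-1, -611)) = Add(Add(-30, 135), 611) = Add(105, 611) = 716)
Mul(1056, Add(-570, Z)) = Mul(1056, Add(-570, 716)) = Mul(1056, 146) = 154176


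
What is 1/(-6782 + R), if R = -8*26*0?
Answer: -1/6782 ≈ -0.00014745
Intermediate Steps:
R = 0 (R = -208*0 = 0)
1/(-6782 + R) = 1/(-6782 + 0) = 1/(-6782) = -1/6782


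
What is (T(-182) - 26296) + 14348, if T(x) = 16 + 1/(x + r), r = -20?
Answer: -2410265/202 ≈ -11932.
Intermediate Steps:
T(x) = 16 + 1/(-20 + x) (T(x) = 16 + 1/(x - 20) = 16 + 1/(-20 + x))
(T(-182) - 26296) + 14348 = ((-319 + 16*(-182))/(-20 - 182) - 26296) + 14348 = ((-319 - 2912)/(-202) - 26296) + 14348 = (-1/202*(-3231) - 26296) + 14348 = (3231/202 - 26296) + 14348 = -5308561/202 + 14348 = -2410265/202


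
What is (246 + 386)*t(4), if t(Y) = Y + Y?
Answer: 5056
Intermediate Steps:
t(Y) = 2*Y
(246 + 386)*t(4) = (246 + 386)*(2*4) = 632*8 = 5056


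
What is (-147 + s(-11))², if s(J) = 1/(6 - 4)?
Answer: 85849/4 ≈ 21462.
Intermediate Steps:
s(J) = ½ (s(J) = 1/2 = ½)
(-147 + s(-11))² = (-147 + ½)² = (-293/2)² = 85849/4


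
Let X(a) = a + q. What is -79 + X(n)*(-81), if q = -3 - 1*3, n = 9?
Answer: -322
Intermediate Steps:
q = -6 (q = -3 - 3 = -6)
X(a) = -6 + a (X(a) = a - 6 = -6 + a)
-79 + X(n)*(-81) = -79 + (-6 + 9)*(-81) = -79 + 3*(-81) = -79 - 243 = -322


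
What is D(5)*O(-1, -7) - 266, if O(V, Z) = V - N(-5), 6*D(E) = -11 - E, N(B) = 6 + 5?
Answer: -234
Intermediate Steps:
N(B) = 11
D(E) = -11/6 - E/6 (D(E) = (-11 - E)/6 = -11/6 - E/6)
O(V, Z) = -11 + V (O(V, Z) = V - 1*11 = V - 11 = -11 + V)
D(5)*O(-1, -7) - 266 = (-11/6 - ⅙*5)*(-11 - 1) - 266 = (-11/6 - ⅚)*(-12) - 266 = -8/3*(-12) - 266 = 32 - 266 = -234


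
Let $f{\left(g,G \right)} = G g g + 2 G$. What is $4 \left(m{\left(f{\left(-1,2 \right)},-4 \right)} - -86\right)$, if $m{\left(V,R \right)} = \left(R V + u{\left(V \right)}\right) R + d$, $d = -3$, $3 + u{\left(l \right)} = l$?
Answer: $668$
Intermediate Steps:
$u{\left(l \right)} = -3 + l$
$f{\left(g,G \right)} = 2 G + G g^{2}$ ($f{\left(g,G \right)} = G g^{2} + 2 G = 2 G + G g^{2}$)
$m{\left(V,R \right)} = -3 + R \left(-3 + V + R V\right)$ ($m{\left(V,R \right)} = \left(R V + \left(-3 + V\right)\right) R - 3 = \left(-3 + V + R V\right) R - 3 = R \left(-3 + V + R V\right) - 3 = -3 + R \left(-3 + V + R V\right)$)
$4 \left(m{\left(f{\left(-1,2 \right)},-4 \right)} - -86\right) = 4 \left(\left(-3 - 4 \left(-3 + 2 \left(2 + \left(-1\right)^{2}\right)\right) + 2 \left(2 + \left(-1\right)^{2}\right) \left(-4\right)^{2}\right) - -86\right) = 4 \left(\left(-3 - 4 \left(-3 + 2 \left(2 + 1\right)\right) + 2 \left(2 + 1\right) 16\right) + 86\right) = 4 \left(\left(-3 - 4 \left(-3 + 2 \cdot 3\right) + 2 \cdot 3 \cdot 16\right) + 86\right) = 4 \left(\left(-3 - 4 \left(-3 + 6\right) + 6 \cdot 16\right) + 86\right) = 4 \left(\left(-3 - 12 + 96\right) + 86\right) = 4 \left(81 + 86\right) = 4 \cdot 167 = 668$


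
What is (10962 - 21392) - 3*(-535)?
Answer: -8825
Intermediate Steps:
(10962 - 21392) - 3*(-535) = -10430 + 1605 = -8825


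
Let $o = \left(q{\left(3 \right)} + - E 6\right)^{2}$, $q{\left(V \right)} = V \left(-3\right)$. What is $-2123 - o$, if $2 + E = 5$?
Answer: $-2852$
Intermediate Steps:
$E = 3$ ($E = -2 + 5 = 3$)
$q{\left(V \right)} = - 3 V$
$o = 729$ ($o = \left(\left(-3\right) 3 + \left(-1\right) 3 \cdot 6\right)^{2} = \left(-9 - 18\right)^{2} = \left(-27\right)^{2} = 729$)
$-2123 - o = -2123 - 729 = -2852$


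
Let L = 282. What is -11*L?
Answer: -3102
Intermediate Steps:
-11*L = -11*282 = -3102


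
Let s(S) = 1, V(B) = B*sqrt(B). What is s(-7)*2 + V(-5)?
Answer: 2 - 5*I*sqrt(5) ≈ 2.0 - 11.18*I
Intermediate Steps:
V(B) = B**(3/2)
s(-7)*2 + V(-5) = 1*2 + (-5)**(3/2) = 2 - 5*I*sqrt(5)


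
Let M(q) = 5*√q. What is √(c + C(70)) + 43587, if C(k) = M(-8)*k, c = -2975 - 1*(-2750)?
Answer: 43587 + 5*√(-9 + 28*I*√2) ≈ 43607.0 + 24.902*I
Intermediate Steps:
c = -225 (c = -2975 + 2750 = -225)
C(k) = 10*I*k*√2 (C(k) = (5*√(-8))*k = (5*(2*I*√2))*k = (10*I*√2)*k = 10*I*k*√2)
√(c + C(70)) + 43587 = √(-225 + 10*I*70*√2) + 43587 = √(-225 + 700*I*√2) + 43587 = 43587 + √(-225 + 700*I*√2)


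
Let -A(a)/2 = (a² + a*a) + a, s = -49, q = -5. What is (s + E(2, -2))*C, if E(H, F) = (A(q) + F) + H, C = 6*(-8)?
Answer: 6672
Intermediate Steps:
C = -48
A(a) = -4*a² - 2*a (A(a) = -2*((a² + a*a) + a) = -2*((a² + a²) + a) = -2*(2*a² + a) = -2*(a + 2*a²) = -4*a² - 2*a)
E(H, F) = -90 + F + H (E(H, F) = (-2*(-5)*(1 + 2*(-5)) + F) + H = (-2*(-5)*(1 - 10) + F) + H = (-2*(-5)*(-9) + F) + H = (-90 + F) + H = -90 + F + H)
(s + E(2, -2))*C = (-49 + (-90 - 2 + 2))*(-48) = (-49 - 90)*(-48) = -139*(-48) = 6672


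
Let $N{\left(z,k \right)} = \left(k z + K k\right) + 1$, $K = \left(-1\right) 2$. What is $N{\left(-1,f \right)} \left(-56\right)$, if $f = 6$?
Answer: $952$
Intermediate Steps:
$K = -2$
$N{\left(z,k \right)} = 1 - 2 k + k z$ ($N{\left(z,k \right)} = \left(k z - 2 k\right) + 1 = \left(- 2 k + k z\right) + 1 = 1 - 2 k + k z$)
$N{\left(-1,f \right)} \left(-56\right) = \left(1 - 12 + 6 \left(-1\right)\right) \left(-56\right) = \left(1 - 12 - 6\right) \left(-56\right) = \left(-17\right) \left(-56\right) = 952$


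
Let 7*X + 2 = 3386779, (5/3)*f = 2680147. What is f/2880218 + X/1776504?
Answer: 74380204787389/89542578962760 ≈ 0.83067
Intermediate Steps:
f = 8040441/5 (f = (⅗)*2680147 = 8040441/5 ≈ 1.6081e+6)
X = 3386777/7 (X = -2/7 + (⅐)*3386779 = -2/7 + 3386779/7 = 3386777/7 ≈ 4.8383e+5)
f/2880218 + X/1776504 = (8040441/5)/2880218 + (3386777/7)/1776504 = (8040441/5)*(1/2880218) + (3386777/7)*(1/1776504) = 8040441/14401090 + 3386777/12435528 = 74380204787389/89542578962760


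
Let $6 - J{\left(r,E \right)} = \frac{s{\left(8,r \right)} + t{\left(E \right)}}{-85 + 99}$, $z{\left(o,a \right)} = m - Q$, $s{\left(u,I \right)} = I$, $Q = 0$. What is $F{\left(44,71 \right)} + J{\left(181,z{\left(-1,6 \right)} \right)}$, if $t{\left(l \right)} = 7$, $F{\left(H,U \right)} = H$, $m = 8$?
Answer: $\frac{256}{7} \approx 36.571$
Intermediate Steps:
$z{\left(o,a \right)} = 8$ ($z{\left(o,a \right)} = 8 - 0 = 8 + 0 = 8$)
$J{\left(r,E \right)} = \frac{11}{2} - \frac{r}{14}$ ($J{\left(r,E \right)} = 6 - \frac{r + 7}{-85 + 99} = 6 - \frac{7 + r}{14} = 6 - \left(7 + r\right) \frac{1}{14} = 6 - \left(\frac{1}{2} + \frac{r}{14}\right) = \frac{11}{2} - \frac{r}{14}$)
$F{\left(44,71 \right)} + J{\left(181,z{\left(-1,6 \right)} \right)} = 44 + \left(\frac{11}{2} - \frac{181}{14}\right) = 44 - \frac{52}{7} = \frac{256}{7}$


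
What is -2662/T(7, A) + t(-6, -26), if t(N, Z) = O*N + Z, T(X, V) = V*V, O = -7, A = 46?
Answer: 15597/1058 ≈ 14.742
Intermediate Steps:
T(X, V) = V**2
t(N, Z) = Z - 7*N (t(N, Z) = -7*N + Z = Z - 7*N)
-2662/T(7, A) + t(-6, -26) = -2662/(46**2) + (-26 - 7*(-6)) = -2662/2116 + (-26 + 42) = -2662*1/2116 + 16 = -1331/1058 + 16 = 15597/1058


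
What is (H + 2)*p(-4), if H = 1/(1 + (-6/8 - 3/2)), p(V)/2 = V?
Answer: -48/5 ≈ -9.6000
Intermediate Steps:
p(V) = 2*V
H = -⅘ (H = 1/(1 + (-6*⅛ - 3*½)) = 1/(1 + (-¾ - 3/2)) = 1/(1 - 9/4) = 1/(-5/4) = -⅘ ≈ -0.80000)
(H + 2)*p(-4) = (-⅘ + 2)*(2*(-4)) = (6/5)*(-8) = -48/5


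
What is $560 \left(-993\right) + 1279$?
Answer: $-554801$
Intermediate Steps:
$560 \left(-993\right) + 1279 = -556080 + 1279 = -554801$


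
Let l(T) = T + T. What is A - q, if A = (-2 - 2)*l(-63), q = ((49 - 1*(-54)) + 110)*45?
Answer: -9081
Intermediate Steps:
q = 9585 (q = ((49 + 54) + 110)*45 = (103 + 110)*45 = 213*45 = 9585)
l(T) = 2*T
A = 504 (A = (-2 - 2)*(2*(-63)) = -4*(-126) = 504)
A - q = 504 - 1*9585 = 504 - 9585 = -9081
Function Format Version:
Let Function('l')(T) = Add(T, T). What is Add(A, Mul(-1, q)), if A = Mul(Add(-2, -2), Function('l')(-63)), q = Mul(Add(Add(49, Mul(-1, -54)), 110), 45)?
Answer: -9081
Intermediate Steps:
q = 9585 (q = Mul(Add(Add(49, 54), 110), 45) = Mul(Add(103, 110), 45) = Mul(213, 45) = 9585)
Function('l')(T) = Mul(2, T)
A = 504 (A = Mul(Add(-2, -2), Mul(2, -63)) = Mul(-4, -126) = 504)
Add(A, Mul(-1, q)) = Add(504, Mul(-1, 9585)) = Add(504, -9585) = -9081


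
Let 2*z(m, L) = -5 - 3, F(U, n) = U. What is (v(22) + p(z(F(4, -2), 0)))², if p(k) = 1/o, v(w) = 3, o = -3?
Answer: 64/9 ≈ 7.1111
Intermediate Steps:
z(m, L) = -4 (z(m, L) = (-5 - 3)/2 = (½)*(-8) = -4)
p(k) = -⅓ (p(k) = 1/(-3) = -⅓)
(v(22) + p(z(F(4, -2), 0)))² = (3 - ⅓)² = (8/3)² = 64/9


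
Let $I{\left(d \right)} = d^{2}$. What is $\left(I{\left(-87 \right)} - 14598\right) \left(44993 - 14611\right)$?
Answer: $-213555078$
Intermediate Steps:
$\left(I{\left(-87 \right)} - 14598\right) \left(44993 - 14611\right) = \left(\left(-87\right)^{2} - 14598\right) \left(44993 - 14611\right) = \left(7569 - 14598\right) 30382 = \left(-7029\right) 30382 = -213555078$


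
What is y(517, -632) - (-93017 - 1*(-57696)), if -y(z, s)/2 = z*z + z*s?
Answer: 154231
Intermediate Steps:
y(z, s) = -2*z² - 2*s*z (y(z, s) = -2*(z*z + z*s) = -2*(z² + s*z) = -2*z² - 2*s*z)
y(517, -632) - (-93017 - 1*(-57696)) = -2*517*(-632 + 517) - (-93017 - 1*(-57696)) = -2*517*(-115) - (-93017 + 57696) = 118910 - 1*(-35321) = 118910 + 35321 = 154231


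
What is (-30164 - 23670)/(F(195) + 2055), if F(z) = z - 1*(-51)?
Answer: -53834/2301 ≈ -23.396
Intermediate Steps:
F(z) = 51 + z (F(z) = z + 51 = 51 + z)
(-30164 - 23670)/(F(195) + 2055) = (-30164 - 23670)/((51 + 195) + 2055) = -53834/(246 + 2055) = -53834/2301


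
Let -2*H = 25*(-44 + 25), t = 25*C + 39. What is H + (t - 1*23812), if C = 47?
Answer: -44721/2 ≈ -22361.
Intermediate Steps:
t = 1214 (t = 25*47 + 39 = 1175 + 39 = 1214)
H = 475/2 (H = -25*(-44 + 25)/2 = -25*(-19)/2 = -½*(-475) = 475/2 ≈ 237.50)
H + (t - 1*23812) = 475/2 + (1214 - 1*23812) = 475/2 + (1214 - 23812) = 475/2 - 22598 = -44721/2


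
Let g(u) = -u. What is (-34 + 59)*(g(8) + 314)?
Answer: 7650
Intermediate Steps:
(-34 + 59)*(g(8) + 314) = (-34 + 59)*(-1*8 + 314) = 25*(-8 + 314) = 25*306 = 7650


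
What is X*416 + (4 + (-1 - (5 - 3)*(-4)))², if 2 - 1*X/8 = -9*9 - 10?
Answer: 309625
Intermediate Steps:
X = 744 (X = 16 - 8*(-9*9 - 10) = 16 - 8*(-81 - 10) = 16 - 8*(-91) = 16 + 728 = 744)
X*416 + (4 + (-1 - (5 - 3)*(-4)))² = 744*416 + (4 + (-1 - (5 - 3)*(-4)))² = 309504 + (4 + (-1 - 2*(-4)))² = 309504 + (4 + (-1 - 1*(-8)))² = 309504 + (4 + (-1 + 8))² = 309504 + (4 + 7)² = 309504 + 11² = 309504 + 121 = 309625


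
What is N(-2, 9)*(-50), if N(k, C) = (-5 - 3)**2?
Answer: -3200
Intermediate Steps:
N(k, C) = 64 (N(k, C) = (-8)**2 = 64)
N(-2, 9)*(-50) = 64*(-50) = -3200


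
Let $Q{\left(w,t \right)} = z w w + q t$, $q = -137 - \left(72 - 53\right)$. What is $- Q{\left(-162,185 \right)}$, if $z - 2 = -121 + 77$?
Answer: $1131108$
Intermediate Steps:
$z = -42$ ($z = 2 + \left(-121 + 77\right) = 2 - 44 = -42$)
$q = -156$ ($q = -137 - 19 = -156$)
$Q{\left(w,t \right)} = - 156 t - 42 w^{2}$ ($Q{\left(w,t \right)} = - 42 w w - 156 t = - 42 w^{2} - 156 t = - 156 t - 42 w^{2}$)
$- Q{\left(-162,185 \right)} = - (\left(-156\right) 185 - 42 \left(-162\right)^{2}) = - (-28860 - 1102248) = \left(-1\right) \left(-1131108\right) = 1131108$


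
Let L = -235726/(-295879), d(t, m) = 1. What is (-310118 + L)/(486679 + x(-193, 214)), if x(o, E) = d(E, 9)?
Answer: -22939291999/35999597930 ≈ -0.63721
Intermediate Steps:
x(o, E) = 1
L = 235726/295879 (L = -235726*(-1/295879) = 235726/295879 ≈ 0.79670)
(-310118 + L)/(486679 + x(-193, 214)) = (-310118 + 235726/295879)/(486679 + 1) = -91757167996/295879/486680 = -91757167996/295879*1/486680 = -22939291999/35999597930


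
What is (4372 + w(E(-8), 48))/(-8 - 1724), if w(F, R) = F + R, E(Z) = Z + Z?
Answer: -1101/433 ≈ -2.5427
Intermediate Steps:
E(Z) = 2*Z
(4372 + w(E(-8), 48))/(-8 - 1724) = (4372 + (2*(-8) + 48))/(-8 - 1724) = (4372 + (-16 + 48))/(-1732) = (4372 + 32)*(-1/1732) = 4404*(-1/1732) = -1101/433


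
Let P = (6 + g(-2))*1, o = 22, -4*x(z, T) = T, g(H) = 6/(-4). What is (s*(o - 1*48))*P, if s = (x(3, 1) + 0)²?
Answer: -117/16 ≈ -7.3125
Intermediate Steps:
g(H) = -3/2 (g(H) = 6*(-¼) = -3/2)
x(z, T) = -T/4
P = 9/2 (P = (6 - 3/2)*1 = (9/2)*1 = 9/2 ≈ 4.5000)
s = 1/16 (s = (-¼*1 + 0)² = (-¼ + 0)² = (-¼)² = 1/16 ≈ 0.062500)
(s*(o - 1*48))*P = ((22 - 1*48)/16)*(9/2) = ((22 - 48)/16)*(9/2) = ((1/16)*(-26))*(9/2) = -13/8*9/2 = -117/16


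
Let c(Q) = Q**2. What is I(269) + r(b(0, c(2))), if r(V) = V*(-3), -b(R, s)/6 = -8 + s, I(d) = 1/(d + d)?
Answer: -38735/538 ≈ -71.998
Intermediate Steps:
I(d) = 1/(2*d)
b(R, s) = 48 - 6*s (b(R, s) = -6*(-8 + s) = 48 - 6*s)
r(V) = -3*V
I(269) + r(b(0, c(2))) = (1/2)/269 - 3*(48 - 6*2**2) = (1/2)*(1/269) - 3*(48 - 6*4) = 1/538 - 3*(48 - 24) = 1/538 - 3*24 = 1/538 - 72 = -38735/538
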